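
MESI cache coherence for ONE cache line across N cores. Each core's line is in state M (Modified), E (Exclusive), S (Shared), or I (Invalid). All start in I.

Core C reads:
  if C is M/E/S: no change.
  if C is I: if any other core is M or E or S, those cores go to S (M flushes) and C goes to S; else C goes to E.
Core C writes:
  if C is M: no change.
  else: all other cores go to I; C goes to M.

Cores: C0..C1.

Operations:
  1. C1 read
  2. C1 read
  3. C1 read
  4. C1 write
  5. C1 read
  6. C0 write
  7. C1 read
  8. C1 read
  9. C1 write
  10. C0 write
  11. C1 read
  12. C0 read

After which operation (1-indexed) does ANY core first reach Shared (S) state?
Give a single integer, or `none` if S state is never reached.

Answer: 7

Derivation:
Op 1: C1 read [C1 read from I: no other sharers -> C1=E (exclusive)] -> [I,E]
Op 2: C1 read [C1 read: already in E, no change] -> [I,E]
Op 3: C1 read [C1 read: already in E, no change] -> [I,E]
Op 4: C1 write [C1 write: invalidate none -> C1=M] -> [I,M]
Op 5: C1 read [C1 read: already in M, no change] -> [I,M]
Op 6: C0 write [C0 write: invalidate ['C1=M'] -> C0=M] -> [M,I]
Op 7: C1 read [C1 read from I: others=['C0=M'] -> C1=S, others downsized to S] -> [S,S]
  -> First S state at op 7; remaining ops need not be traced.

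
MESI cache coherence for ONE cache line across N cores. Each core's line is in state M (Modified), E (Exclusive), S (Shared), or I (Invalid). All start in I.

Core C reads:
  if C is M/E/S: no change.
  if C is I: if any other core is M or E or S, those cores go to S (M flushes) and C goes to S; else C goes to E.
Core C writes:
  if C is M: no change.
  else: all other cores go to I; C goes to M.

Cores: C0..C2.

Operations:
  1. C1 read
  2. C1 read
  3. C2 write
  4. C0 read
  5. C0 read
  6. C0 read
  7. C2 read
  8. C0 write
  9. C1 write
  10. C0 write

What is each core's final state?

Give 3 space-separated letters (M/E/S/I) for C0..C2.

Answer: M I I

Derivation:
Op 1: C1 read [C1 read from I: no other sharers -> C1=E (exclusive)] -> [I,E,I]
Op 2: C1 read [C1 read: already in E, no change] -> [I,E,I]
Op 3: C2 write [C2 write: invalidate ['C1=E'] -> C2=M] -> [I,I,M]
Op 4: C0 read [C0 read from I: others=['C2=M'] -> C0=S, others downsized to S] -> [S,I,S]
Op 5: C0 read [C0 read: already in S, no change] -> [S,I,S]
Op 6: C0 read [C0 read: already in S, no change] -> [S,I,S]
Op 7: C2 read [C2 read: already in S, no change] -> [S,I,S]
Op 8: C0 write [C0 write: invalidate ['C2=S'] -> C0=M] -> [M,I,I]
Op 9: C1 write [C1 write: invalidate ['C0=M'] -> C1=M] -> [I,M,I]
Op 10: C0 write [C0 write: invalidate ['C1=M'] -> C0=M] -> [M,I,I]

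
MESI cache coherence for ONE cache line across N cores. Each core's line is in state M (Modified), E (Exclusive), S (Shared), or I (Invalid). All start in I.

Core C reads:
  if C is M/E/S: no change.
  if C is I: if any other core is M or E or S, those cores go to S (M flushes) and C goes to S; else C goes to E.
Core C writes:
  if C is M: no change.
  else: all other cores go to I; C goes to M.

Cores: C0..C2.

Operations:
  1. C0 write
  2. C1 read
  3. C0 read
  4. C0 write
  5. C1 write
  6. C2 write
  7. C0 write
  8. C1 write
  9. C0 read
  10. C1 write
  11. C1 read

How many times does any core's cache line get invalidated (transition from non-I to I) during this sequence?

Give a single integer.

Answer: 6

Derivation:
Op 1: C0 write [C0 write: invalidate none -> C0=M] -> [M,I,I] (invalidations this op: 0; running total: 0)
Op 2: C1 read [C1 read from I: others=['C0=M'] -> C1=S, others downsized to S] -> [S,S,I] (invalidations this op: 0; running total: 0)
Op 3: C0 read [C0 read: already in S, no change] -> [S,S,I] (invalidations this op: 0; running total: 0)
Op 4: C0 write [C0 write: invalidate ['C1=S'] -> C0=M] -> [M,I,I] (invalidations this op: 1; running total: 1)
Op 5: C1 write [C1 write: invalidate ['C0=M'] -> C1=M] -> [I,M,I] (invalidations this op: 1; running total: 2)
Op 6: C2 write [C2 write: invalidate ['C1=M'] -> C2=M] -> [I,I,M] (invalidations this op: 1; running total: 3)
Op 7: C0 write [C0 write: invalidate ['C2=M'] -> C0=M] -> [M,I,I] (invalidations this op: 1; running total: 4)
Op 8: C1 write [C1 write: invalidate ['C0=M'] -> C1=M] -> [I,M,I] (invalidations this op: 1; running total: 5)
Op 9: C0 read [C0 read from I: others=['C1=M'] -> C0=S, others downsized to S] -> [S,S,I] (invalidations this op: 0; running total: 5)
Op 10: C1 write [C1 write: invalidate ['C0=S'] -> C1=M] -> [I,M,I] (invalidations this op: 1; running total: 6)
Op 11: C1 read [C1 read: already in M, no change] -> [I,M,I] (invalidations this op: 0; running total: 6)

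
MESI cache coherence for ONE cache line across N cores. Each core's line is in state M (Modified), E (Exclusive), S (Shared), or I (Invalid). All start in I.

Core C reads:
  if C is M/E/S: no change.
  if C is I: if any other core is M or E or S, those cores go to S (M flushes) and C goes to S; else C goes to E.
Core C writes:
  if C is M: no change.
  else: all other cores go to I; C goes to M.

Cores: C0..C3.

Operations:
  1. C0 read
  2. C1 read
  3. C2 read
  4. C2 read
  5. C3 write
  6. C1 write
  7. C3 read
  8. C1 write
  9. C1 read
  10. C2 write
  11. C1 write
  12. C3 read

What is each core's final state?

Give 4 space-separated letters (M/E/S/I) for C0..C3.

Answer: I S I S

Derivation:
Op 1: C0 read [C0 read from I: no other sharers -> C0=E (exclusive)] -> [E,I,I,I]
Op 2: C1 read [C1 read from I: others=['C0=E'] -> C1=S, others downsized to S] -> [S,S,I,I]
Op 3: C2 read [C2 read from I: others=['C0=S', 'C1=S'] -> C2=S, others downsized to S] -> [S,S,S,I]
Op 4: C2 read [C2 read: already in S, no change] -> [S,S,S,I]
Op 5: C3 write [C3 write: invalidate ['C0=S', 'C1=S', 'C2=S'] -> C3=M] -> [I,I,I,M]
Op 6: C1 write [C1 write: invalidate ['C3=M'] -> C1=M] -> [I,M,I,I]
Op 7: C3 read [C3 read from I: others=['C1=M'] -> C3=S, others downsized to S] -> [I,S,I,S]
Op 8: C1 write [C1 write: invalidate ['C3=S'] -> C1=M] -> [I,M,I,I]
Op 9: C1 read [C1 read: already in M, no change] -> [I,M,I,I]
Op 10: C2 write [C2 write: invalidate ['C1=M'] -> C2=M] -> [I,I,M,I]
Op 11: C1 write [C1 write: invalidate ['C2=M'] -> C1=M] -> [I,M,I,I]
Op 12: C3 read [C3 read from I: others=['C1=M'] -> C3=S, others downsized to S] -> [I,S,I,S]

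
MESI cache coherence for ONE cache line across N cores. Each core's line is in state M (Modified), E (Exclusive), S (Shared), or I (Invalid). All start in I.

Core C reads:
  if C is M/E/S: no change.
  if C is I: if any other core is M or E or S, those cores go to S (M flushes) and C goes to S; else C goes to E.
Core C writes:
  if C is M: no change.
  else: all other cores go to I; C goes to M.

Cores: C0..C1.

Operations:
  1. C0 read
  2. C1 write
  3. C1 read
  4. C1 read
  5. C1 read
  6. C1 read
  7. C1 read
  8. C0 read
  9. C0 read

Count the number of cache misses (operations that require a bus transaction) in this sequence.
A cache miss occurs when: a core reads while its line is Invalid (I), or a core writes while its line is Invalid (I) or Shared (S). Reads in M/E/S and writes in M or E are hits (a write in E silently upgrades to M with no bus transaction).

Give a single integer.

Op 1: C0 read [C0 read from I: no other sharers -> C0=E (exclusive)] -> [E,I] [MISS #1: read from I]
Op 2: C1 write [C1 write: invalidate ['C0=E'] -> C1=M] -> [I,M] [MISS #2: write from I]
Op 3: C1 read [C1 read: already in M, no change] -> [I,M] [hit: read from M]
Op 4: C1 read [C1 read: already in M, no change] -> [I,M] [hit: read from M]
Op 5: C1 read [C1 read: already in M, no change] -> [I,M] [hit: read from M]
Op 6: C1 read [C1 read: already in M, no change] -> [I,M] [hit: read from M]
Op 7: C1 read [C1 read: already in M, no change] -> [I,M] [hit: read from M]
Op 8: C0 read [C0 read from I: others=['C1=M'] -> C0=S, others downsized to S] -> [S,S] [MISS #3: read from I]
Op 9: C0 read [C0 read: already in S, no change] -> [S,S] [hit: read from S]

Answer: 3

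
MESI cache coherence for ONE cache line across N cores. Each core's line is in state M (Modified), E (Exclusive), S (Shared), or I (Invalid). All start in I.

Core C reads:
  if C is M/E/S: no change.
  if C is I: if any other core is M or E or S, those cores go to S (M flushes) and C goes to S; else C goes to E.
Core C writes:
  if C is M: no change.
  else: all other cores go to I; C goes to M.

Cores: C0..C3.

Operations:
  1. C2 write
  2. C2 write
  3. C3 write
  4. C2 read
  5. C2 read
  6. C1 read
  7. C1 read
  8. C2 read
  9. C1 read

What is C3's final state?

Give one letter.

Answer: S

Derivation:
Op 1: C2 write [C2 write: invalidate none -> C2=M] -> [I,I,M,I]
Op 2: C2 write [C2 write: already M (modified), no change] -> [I,I,M,I]
Op 3: C3 write [C3 write: invalidate ['C2=M'] -> C3=M] -> [I,I,I,M]
Op 4: C2 read [C2 read from I: others=['C3=M'] -> C2=S, others downsized to S] -> [I,I,S,S]
Op 5: C2 read [C2 read: already in S, no change] -> [I,I,S,S]
Op 6: C1 read [C1 read from I: others=['C2=S', 'C3=S'] -> C1=S, others downsized to S] -> [I,S,S,S]
Op 7: C1 read [C1 read: already in S, no change] -> [I,S,S,S]
Op 8: C2 read [C2 read: already in S, no change] -> [I,S,S,S]
Op 9: C1 read [C1 read: already in S, no change] -> [I,S,S,S]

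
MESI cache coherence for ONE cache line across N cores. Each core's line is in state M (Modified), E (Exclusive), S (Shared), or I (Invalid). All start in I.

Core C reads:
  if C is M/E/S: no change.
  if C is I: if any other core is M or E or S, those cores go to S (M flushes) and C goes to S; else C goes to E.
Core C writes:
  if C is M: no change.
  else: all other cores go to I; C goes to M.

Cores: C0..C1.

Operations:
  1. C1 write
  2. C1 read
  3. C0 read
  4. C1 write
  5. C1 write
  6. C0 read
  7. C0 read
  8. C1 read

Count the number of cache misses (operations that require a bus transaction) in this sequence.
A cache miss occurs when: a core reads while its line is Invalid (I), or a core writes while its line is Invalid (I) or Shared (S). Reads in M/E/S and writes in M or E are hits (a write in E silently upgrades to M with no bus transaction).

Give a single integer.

Answer: 4

Derivation:
Op 1: C1 write [C1 write: invalidate none -> C1=M] -> [I,M] [MISS #1: write from I]
Op 2: C1 read [C1 read: already in M, no change] -> [I,M] [hit: read from M]
Op 3: C0 read [C0 read from I: others=['C1=M'] -> C0=S, others downsized to S] -> [S,S] [MISS #2: read from I]
Op 4: C1 write [C1 write: invalidate ['C0=S'] -> C1=M] -> [I,M] [MISS #3: write from S]
Op 5: C1 write [C1 write: already M (modified), no change] -> [I,M] [hit: write from M]
Op 6: C0 read [C0 read from I: others=['C1=M'] -> C0=S, others downsized to S] -> [S,S] [MISS #4: read from I]
Op 7: C0 read [C0 read: already in S, no change] -> [S,S] [hit: read from S]
Op 8: C1 read [C1 read: already in S, no change] -> [S,S] [hit: read from S]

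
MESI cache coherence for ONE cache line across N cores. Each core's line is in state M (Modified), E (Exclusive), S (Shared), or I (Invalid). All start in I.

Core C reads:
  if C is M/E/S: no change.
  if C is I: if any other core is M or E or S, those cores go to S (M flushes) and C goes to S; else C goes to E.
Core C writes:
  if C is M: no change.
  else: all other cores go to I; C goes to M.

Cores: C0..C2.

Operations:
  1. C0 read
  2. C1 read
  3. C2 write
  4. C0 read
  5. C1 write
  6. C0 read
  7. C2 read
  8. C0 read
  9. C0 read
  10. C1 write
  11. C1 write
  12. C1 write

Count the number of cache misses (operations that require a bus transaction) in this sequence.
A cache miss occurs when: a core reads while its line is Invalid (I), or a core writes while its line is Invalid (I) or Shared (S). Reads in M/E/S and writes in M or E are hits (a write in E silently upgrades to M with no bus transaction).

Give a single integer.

Answer: 8

Derivation:
Op 1: C0 read [C0 read from I: no other sharers -> C0=E (exclusive)] -> [E,I,I] [MISS #1: read from I]
Op 2: C1 read [C1 read from I: others=['C0=E'] -> C1=S, others downsized to S] -> [S,S,I] [MISS #2: read from I]
Op 3: C2 write [C2 write: invalidate ['C0=S', 'C1=S'] -> C2=M] -> [I,I,M] [MISS #3: write from I]
Op 4: C0 read [C0 read from I: others=['C2=M'] -> C0=S, others downsized to S] -> [S,I,S] [MISS #4: read from I]
Op 5: C1 write [C1 write: invalidate ['C0=S', 'C2=S'] -> C1=M] -> [I,M,I] [MISS #5: write from I]
Op 6: C0 read [C0 read from I: others=['C1=M'] -> C0=S, others downsized to S] -> [S,S,I] [MISS #6: read from I]
Op 7: C2 read [C2 read from I: others=['C0=S', 'C1=S'] -> C2=S, others downsized to S] -> [S,S,S] [MISS #7: read from I]
Op 8: C0 read [C0 read: already in S, no change] -> [S,S,S] [hit: read from S]
Op 9: C0 read [C0 read: already in S, no change] -> [S,S,S] [hit: read from S]
Op 10: C1 write [C1 write: invalidate ['C0=S', 'C2=S'] -> C1=M] -> [I,M,I] [MISS #8: write from S]
Op 11: C1 write [C1 write: already M (modified), no change] -> [I,M,I] [hit: write from M]
Op 12: C1 write [C1 write: already M (modified), no change] -> [I,M,I] [hit: write from M]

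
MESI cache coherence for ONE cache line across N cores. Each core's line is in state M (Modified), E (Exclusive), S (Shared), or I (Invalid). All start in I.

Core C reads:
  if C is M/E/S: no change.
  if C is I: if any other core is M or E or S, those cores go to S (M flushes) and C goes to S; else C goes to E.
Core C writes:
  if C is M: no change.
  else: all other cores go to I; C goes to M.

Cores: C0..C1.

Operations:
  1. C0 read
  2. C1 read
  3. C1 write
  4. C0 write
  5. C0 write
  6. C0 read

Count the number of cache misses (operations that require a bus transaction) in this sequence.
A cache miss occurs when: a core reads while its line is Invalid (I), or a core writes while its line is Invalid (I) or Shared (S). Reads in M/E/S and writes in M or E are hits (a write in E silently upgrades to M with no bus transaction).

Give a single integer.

Op 1: C0 read [C0 read from I: no other sharers -> C0=E (exclusive)] -> [E,I] [MISS #1: read from I]
Op 2: C1 read [C1 read from I: others=['C0=E'] -> C1=S, others downsized to S] -> [S,S] [MISS #2: read from I]
Op 3: C1 write [C1 write: invalidate ['C0=S'] -> C1=M] -> [I,M] [MISS #3: write from S]
Op 4: C0 write [C0 write: invalidate ['C1=M'] -> C0=M] -> [M,I] [MISS #4: write from I]
Op 5: C0 write [C0 write: already M (modified), no change] -> [M,I] [hit: write from M]
Op 6: C0 read [C0 read: already in M, no change] -> [M,I] [hit: read from M]

Answer: 4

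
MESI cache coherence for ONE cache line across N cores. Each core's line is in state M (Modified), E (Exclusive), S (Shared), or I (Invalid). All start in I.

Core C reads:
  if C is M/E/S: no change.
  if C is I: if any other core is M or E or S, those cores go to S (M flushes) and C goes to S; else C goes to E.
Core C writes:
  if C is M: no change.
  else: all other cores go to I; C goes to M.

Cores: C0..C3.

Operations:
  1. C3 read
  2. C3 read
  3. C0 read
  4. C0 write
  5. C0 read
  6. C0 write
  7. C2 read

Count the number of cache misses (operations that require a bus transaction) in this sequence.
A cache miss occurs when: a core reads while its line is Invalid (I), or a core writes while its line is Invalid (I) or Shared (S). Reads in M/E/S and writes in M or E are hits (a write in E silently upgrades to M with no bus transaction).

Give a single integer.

Op 1: C3 read [C3 read from I: no other sharers -> C3=E (exclusive)] -> [I,I,I,E] [MISS #1: read from I]
Op 2: C3 read [C3 read: already in E, no change] -> [I,I,I,E] [hit: read from E]
Op 3: C0 read [C0 read from I: others=['C3=E'] -> C0=S, others downsized to S] -> [S,I,I,S] [MISS #2: read from I]
Op 4: C0 write [C0 write: invalidate ['C3=S'] -> C0=M] -> [M,I,I,I] [MISS #3: write from S]
Op 5: C0 read [C0 read: already in M, no change] -> [M,I,I,I] [hit: read from M]
Op 6: C0 write [C0 write: already M (modified), no change] -> [M,I,I,I] [hit: write from M]
Op 7: C2 read [C2 read from I: others=['C0=M'] -> C2=S, others downsized to S] -> [S,I,S,I] [MISS #4: read from I]

Answer: 4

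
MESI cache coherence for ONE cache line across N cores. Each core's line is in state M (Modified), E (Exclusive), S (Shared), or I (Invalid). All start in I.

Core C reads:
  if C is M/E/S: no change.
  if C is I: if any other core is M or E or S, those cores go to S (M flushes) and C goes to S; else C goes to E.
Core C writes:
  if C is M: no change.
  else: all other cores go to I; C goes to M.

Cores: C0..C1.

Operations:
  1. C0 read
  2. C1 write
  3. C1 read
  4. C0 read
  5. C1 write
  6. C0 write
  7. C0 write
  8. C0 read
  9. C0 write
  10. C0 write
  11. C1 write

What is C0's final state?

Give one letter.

Op 1: C0 read [C0 read from I: no other sharers -> C0=E (exclusive)] -> [E,I]
Op 2: C1 write [C1 write: invalidate ['C0=E'] -> C1=M] -> [I,M]
Op 3: C1 read [C1 read: already in M, no change] -> [I,M]
Op 4: C0 read [C0 read from I: others=['C1=M'] -> C0=S, others downsized to S] -> [S,S]
Op 5: C1 write [C1 write: invalidate ['C0=S'] -> C1=M] -> [I,M]
Op 6: C0 write [C0 write: invalidate ['C1=M'] -> C0=M] -> [M,I]
Op 7: C0 write [C0 write: already M (modified), no change] -> [M,I]
Op 8: C0 read [C0 read: already in M, no change] -> [M,I]
Op 9: C0 write [C0 write: already M (modified), no change] -> [M,I]
Op 10: C0 write [C0 write: already M (modified), no change] -> [M,I]
Op 11: C1 write [C1 write: invalidate ['C0=M'] -> C1=M] -> [I,M]

Answer: I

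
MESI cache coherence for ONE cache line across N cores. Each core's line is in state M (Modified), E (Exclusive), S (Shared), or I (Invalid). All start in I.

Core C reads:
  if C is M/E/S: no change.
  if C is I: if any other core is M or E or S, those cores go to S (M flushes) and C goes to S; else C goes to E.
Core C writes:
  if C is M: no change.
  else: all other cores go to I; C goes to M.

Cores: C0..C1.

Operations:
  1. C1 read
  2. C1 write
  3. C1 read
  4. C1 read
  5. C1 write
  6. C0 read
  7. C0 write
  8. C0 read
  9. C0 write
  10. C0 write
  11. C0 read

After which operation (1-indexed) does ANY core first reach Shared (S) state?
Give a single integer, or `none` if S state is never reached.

Answer: 6

Derivation:
Op 1: C1 read [C1 read from I: no other sharers -> C1=E (exclusive)] -> [I,E]
Op 2: C1 write [C1 write: invalidate none -> C1=M] -> [I,M]
Op 3: C1 read [C1 read: already in M, no change] -> [I,M]
Op 4: C1 read [C1 read: already in M, no change] -> [I,M]
Op 5: C1 write [C1 write: already M (modified), no change] -> [I,M]
Op 6: C0 read [C0 read from I: others=['C1=M'] -> C0=S, others downsized to S] -> [S,S]
  -> First S state at op 6; remaining ops need not be traced.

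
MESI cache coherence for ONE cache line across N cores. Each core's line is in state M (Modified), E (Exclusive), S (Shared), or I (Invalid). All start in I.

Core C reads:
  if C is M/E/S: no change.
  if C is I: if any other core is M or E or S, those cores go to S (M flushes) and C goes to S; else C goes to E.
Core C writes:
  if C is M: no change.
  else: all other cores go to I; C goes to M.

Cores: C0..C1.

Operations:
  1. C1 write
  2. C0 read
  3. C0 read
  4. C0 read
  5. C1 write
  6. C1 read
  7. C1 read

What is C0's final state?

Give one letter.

Answer: I

Derivation:
Op 1: C1 write [C1 write: invalidate none -> C1=M] -> [I,M]
Op 2: C0 read [C0 read from I: others=['C1=M'] -> C0=S, others downsized to S] -> [S,S]
Op 3: C0 read [C0 read: already in S, no change] -> [S,S]
Op 4: C0 read [C0 read: already in S, no change] -> [S,S]
Op 5: C1 write [C1 write: invalidate ['C0=S'] -> C1=M] -> [I,M]
Op 6: C1 read [C1 read: already in M, no change] -> [I,M]
Op 7: C1 read [C1 read: already in M, no change] -> [I,M]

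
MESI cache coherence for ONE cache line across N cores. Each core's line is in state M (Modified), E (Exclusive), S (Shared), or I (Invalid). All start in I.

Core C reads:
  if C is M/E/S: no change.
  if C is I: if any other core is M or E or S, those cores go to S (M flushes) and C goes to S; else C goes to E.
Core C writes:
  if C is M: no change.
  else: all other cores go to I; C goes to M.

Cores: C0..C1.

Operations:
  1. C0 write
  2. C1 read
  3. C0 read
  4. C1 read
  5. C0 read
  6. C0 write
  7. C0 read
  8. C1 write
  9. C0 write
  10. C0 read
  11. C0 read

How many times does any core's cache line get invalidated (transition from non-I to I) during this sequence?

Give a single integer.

Op 1: C0 write [C0 write: invalidate none -> C0=M] -> [M,I] (invalidations this op: 0; running total: 0)
Op 2: C1 read [C1 read from I: others=['C0=M'] -> C1=S, others downsized to S] -> [S,S] (invalidations this op: 0; running total: 0)
Op 3: C0 read [C0 read: already in S, no change] -> [S,S] (invalidations this op: 0; running total: 0)
Op 4: C1 read [C1 read: already in S, no change] -> [S,S] (invalidations this op: 0; running total: 0)
Op 5: C0 read [C0 read: already in S, no change] -> [S,S] (invalidations this op: 0; running total: 0)
Op 6: C0 write [C0 write: invalidate ['C1=S'] -> C0=M] -> [M,I] (invalidations this op: 1; running total: 1)
Op 7: C0 read [C0 read: already in M, no change] -> [M,I] (invalidations this op: 0; running total: 1)
Op 8: C1 write [C1 write: invalidate ['C0=M'] -> C1=M] -> [I,M] (invalidations this op: 1; running total: 2)
Op 9: C0 write [C0 write: invalidate ['C1=M'] -> C0=M] -> [M,I] (invalidations this op: 1; running total: 3)
Op 10: C0 read [C0 read: already in M, no change] -> [M,I] (invalidations this op: 0; running total: 3)
Op 11: C0 read [C0 read: already in M, no change] -> [M,I] (invalidations this op: 0; running total: 3)

Answer: 3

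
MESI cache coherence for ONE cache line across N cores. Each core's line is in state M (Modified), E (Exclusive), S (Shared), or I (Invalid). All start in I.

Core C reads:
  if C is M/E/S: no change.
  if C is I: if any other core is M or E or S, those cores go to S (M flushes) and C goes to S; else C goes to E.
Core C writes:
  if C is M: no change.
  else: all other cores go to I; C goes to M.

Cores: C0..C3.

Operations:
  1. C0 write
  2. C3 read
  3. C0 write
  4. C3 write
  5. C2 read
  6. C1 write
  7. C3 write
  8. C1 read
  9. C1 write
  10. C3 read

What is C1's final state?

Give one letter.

Answer: S

Derivation:
Op 1: C0 write [C0 write: invalidate none -> C0=M] -> [M,I,I,I]
Op 2: C3 read [C3 read from I: others=['C0=M'] -> C3=S, others downsized to S] -> [S,I,I,S]
Op 3: C0 write [C0 write: invalidate ['C3=S'] -> C0=M] -> [M,I,I,I]
Op 4: C3 write [C3 write: invalidate ['C0=M'] -> C3=M] -> [I,I,I,M]
Op 5: C2 read [C2 read from I: others=['C3=M'] -> C2=S, others downsized to S] -> [I,I,S,S]
Op 6: C1 write [C1 write: invalidate ['C2=S', 'C3=S'] -> C1=M] -> [I,M,I,I]
Op 7: C3 write [C3 write: invalidate ['C1=M'] -> C3=M] -> [I,I,I,M]
Op 8: C1 read [C1 read from I: others=['C3=M'] -> C1=S, others downsized to S] -> [I,S,I,S]
Op 9: C1 write [C1 write: invalidate ['C3=S'] -> C1=M] -> [I,M,I,I]
Op 10: C3 read [C3 read from I: others=['C1=M'] -> C3=S, others downsized to S] -> [I,S,I,S]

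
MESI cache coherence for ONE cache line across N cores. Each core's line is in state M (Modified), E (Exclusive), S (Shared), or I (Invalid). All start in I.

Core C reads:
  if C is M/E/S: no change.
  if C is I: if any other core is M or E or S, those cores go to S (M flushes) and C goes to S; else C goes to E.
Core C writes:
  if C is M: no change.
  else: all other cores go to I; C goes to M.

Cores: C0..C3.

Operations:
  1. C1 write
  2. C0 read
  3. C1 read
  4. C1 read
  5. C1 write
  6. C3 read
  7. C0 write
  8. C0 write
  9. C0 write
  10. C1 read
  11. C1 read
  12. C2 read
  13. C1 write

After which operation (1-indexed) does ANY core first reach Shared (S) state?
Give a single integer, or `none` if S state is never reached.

Answer: 2

Derivation:
Op 1: C1 write [C1 write: invalidate none -> C1=M] -> [I,M,I,I]
Op 2: C0 read [C0 read from I: others=['C1=M'] -> C0=S, others downsized to S] -> [S,S,I,I]
  -> First S state at op 2; remaining ops need not be traced.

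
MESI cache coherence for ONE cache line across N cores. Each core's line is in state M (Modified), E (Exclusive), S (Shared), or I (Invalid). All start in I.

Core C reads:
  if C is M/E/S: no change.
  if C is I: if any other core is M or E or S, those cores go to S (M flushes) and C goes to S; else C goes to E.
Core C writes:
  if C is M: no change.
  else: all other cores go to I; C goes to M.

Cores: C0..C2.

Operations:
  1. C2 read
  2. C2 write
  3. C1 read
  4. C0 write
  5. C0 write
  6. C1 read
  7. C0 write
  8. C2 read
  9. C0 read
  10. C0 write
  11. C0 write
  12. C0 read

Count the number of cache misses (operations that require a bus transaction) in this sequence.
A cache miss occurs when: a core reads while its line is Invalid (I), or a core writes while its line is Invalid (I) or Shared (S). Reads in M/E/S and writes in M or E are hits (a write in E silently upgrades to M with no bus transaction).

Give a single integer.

Op 1: C2 read [C2 read from I: no other sharers -> C2=E (exclusive)] -> [I,I,E] [MISS #1: read from I]
Op 2: C2 write [C2 write: invalidate none -> C2=M] -> [I,I,M] [hit: write from E is a silent E->M upgrade, no bus transaction]
Op 3: C1 read [C1 read from I: others=['C2=M'] -> C1=S, others downsized to S] -> [I,S,S] [MISS #2: read from I]
Op 4: C0 write [C0 write: invalidate ['C1=S', 'C2=S'] -> C0=M] -> [M,I,I] [MISS #3: write from I]
Op 5: C0 write [C0 write: already M (modified), no change] -> [M,I,I] [hit: write from M]
Op 6: C1 read [C1 read from I: others=['C0=M'] -> C1=S, others downsized to S] -> [S,S,I] [MISS #4: read from I]
Op 7: C0 write [C0 write: invalidate ['C1=S'] -> C0=M] -> [M,I,I] [MISS #5: write from S]
Op 8: C2 read [C2 read from I: others=['C0=M'] -> C2=S, others downsized to S] -> [S,I,S] [MISS #6: read from I]
Op 9: C0 read [C0 read: already in S, no change] -> [S,I,S] [hit: read from S]
Op 10: C0 write [C0 write: invalidate ['C2=S'] -> C0=M] -> [M,I,I] [MISS #7: write from S]
Op 11: C0 write [C0 write: already M (modified), no change] -> [M,I,I] [hit: write from M]
Op 12: C0 read [C0 read: already in M, no change] -> [M,I,I] [hit: read from M]

Answer: 7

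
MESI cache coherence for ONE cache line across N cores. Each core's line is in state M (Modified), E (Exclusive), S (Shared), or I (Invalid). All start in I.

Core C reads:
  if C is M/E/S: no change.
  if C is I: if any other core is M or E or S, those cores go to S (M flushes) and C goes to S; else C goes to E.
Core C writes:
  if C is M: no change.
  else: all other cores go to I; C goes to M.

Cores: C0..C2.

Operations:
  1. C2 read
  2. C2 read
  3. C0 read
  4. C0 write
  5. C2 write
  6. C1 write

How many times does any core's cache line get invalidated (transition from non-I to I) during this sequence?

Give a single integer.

Answer: 3

Derivation:
Op 1: C2 read [C2 read from I: no other sharers -> C2=E (exclusive)] -> [I,I,E] (invalidations this op: 0; running total: 0)
Op 2: C2 read [C2 read: already in E, no change] -> [I,I,E] (invalidations this op: 0; running total: 0)
Op 3: C0 read [C0 read from I: others=['C2=E'] -> C0=S, others downsized to S] -> [S,I,S] (invalidations this op: 0; running total: 0)
Op 4: C0 write [C0 write: invalidate ['C2=S'] -> C0=M] -> [M,I,I] (invalidations this op: 1; running total: 1)
Op 5: C2 write [C2 write: invalidate ['C0=M'] -> C2=M] -> [I,I,M] (invalidations this op: 1; running total: 2)
Op 6: C1 write [C1 write: invalidate ['C2=M'] -> C1=M] -> [I,M,I] (invalidations this op: 1; running total: 3)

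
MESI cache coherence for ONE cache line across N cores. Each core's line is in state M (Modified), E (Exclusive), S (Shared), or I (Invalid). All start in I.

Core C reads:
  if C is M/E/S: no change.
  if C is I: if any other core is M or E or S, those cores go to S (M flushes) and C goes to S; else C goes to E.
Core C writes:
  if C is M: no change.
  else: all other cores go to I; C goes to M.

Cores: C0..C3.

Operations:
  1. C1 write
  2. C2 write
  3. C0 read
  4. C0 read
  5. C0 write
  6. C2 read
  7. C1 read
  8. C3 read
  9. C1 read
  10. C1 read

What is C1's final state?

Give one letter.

Answer: S

Derivation:
Op 1: C1 write [C1 write: invalidate none -> C1=M] -> [I,M,I,I]
Op 2: C2 write [C2 write: invalidate ['C1=M'] -> C2=M] -> [I,I,M,I]
Op 3: C0 read [C0 read from I: others=['C2=M'] -> C0=S, others downsized to S] -> [S,I,S,I]
Op 4: C0 read [C0 read: already in S, no change] -> [S,I,S,I]
Op 5: C0 write [C0 write: invalidate ['C2=S'] -> C0=M] -> [M,I,I,I]
Op 6: C2 read [C2 read from I: others=['C0=M'] -> C2=S, others downsized to S] -> [S,I,S,I]
Op 7: C1 read [C1 read from I: others=['C0=S', 'C2=S'] -> C1=S, others downsized to S] -> [S,S,S,I]
Op 8: C3 read [C3 read from I: others=['C0=S', 'C1=S', 'C2=S'] -> C3=S, others downsized to S] -> [S,S,S,S]
Op 9: C1 read [C1 read: already in S, no change] -> [S,S,S,S]
Op 10: C1 read [C1 read: already in S, no change] -> [S,S,S,S]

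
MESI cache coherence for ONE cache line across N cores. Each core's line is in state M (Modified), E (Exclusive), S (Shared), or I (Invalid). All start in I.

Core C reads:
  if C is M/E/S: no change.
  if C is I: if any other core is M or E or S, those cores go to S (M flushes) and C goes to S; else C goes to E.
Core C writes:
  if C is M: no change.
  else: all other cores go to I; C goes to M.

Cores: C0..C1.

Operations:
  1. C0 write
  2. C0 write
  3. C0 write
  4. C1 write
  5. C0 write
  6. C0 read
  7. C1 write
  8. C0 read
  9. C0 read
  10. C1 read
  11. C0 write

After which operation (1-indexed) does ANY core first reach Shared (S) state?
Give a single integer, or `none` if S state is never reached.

Answer: 8

Derivation:
Op 1: C0 write [C0 write: invalidate none -> C0=M] -> [M,I]
Op 2: C0 write [C0 write: already M (modified), no change] -> [M,I]
Op 3: C0 write [C0 write: already M (modified), no change] -> [M,I]
Op 4: C1 write [C1 write: invalidate ['C0=M'] -> C1=M] -> [I,M]
Op 5: C0 write [C0 write: invalidate ['C1=M'] -> C0=M] -> [M,I]
Op 6: C0 read [C0 read: already in M, no change] -> [M,I]
Op 7: C1 write [C1 write: invalidate ['C0=M'] -> C1=M] -> [I,M]
Op 8: C0 read [C0 read from I: others=['C1=M'] -> C0=S, others downsized to S] -> [S,S]
  -> First S state at op 8; remaining ops need not be traced.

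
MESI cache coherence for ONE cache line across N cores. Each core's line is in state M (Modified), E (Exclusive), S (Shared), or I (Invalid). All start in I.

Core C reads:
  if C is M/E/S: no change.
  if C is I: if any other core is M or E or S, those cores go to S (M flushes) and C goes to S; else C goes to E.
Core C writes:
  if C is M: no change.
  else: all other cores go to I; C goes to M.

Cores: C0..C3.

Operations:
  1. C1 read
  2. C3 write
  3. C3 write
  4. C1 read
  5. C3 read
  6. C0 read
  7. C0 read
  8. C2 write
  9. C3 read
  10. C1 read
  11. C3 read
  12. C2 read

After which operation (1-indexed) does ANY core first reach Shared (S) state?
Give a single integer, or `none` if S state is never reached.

Op 1: C1 read [C1 read from I: no other sharers -> C1=E (exclusive)] -> [I,E,I,I]
Op 2: C3 write [C3 write: invalidate ['C1=E'] -> C3=M] -> [I,I,I,M]
Op 3: C3 write [C3 write: already M (modified), no change] -> [I,I,I,M]
Op 4: C1 read [C1 read from I: others=['C3=M'] -> C1=S, others downsized to S] -> [I,S,I,S]
  -> First S state at op 4; remaining ops need not be traced.

Answer: 4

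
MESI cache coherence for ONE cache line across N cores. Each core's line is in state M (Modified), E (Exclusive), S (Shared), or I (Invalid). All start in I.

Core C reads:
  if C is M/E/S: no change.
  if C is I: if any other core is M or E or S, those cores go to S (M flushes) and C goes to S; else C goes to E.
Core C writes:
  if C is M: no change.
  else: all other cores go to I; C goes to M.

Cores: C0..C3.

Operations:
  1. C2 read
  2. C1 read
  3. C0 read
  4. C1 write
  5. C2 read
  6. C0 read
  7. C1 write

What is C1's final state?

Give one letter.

Answer: M

Derivation:
Op 1: C2 read [C2 read from I: no other sharers -> C2=E (exclusive)] -> [I,I,E,I]
Op 2: C1 read [C1 read from I: others=['C2=E'] -> C1=S, others downsized to S] -> [I,S,S,I]
Op 3: C0 read [C0 read from I: others=['C1=S', 'C2=S'] -> C0=S, others downsized to S] -> [S,S,S,I]
Op 4: C1 write [C1 write: invalidate ['C0=S', 'C2=S'] -> C1=M] -> [I,M,I,I]
Op 5: C2 read [C2 read from I: others=['C1=M'] -> C2=S, others downsized to S] -> [I,S,S,I]
Op 6: C0 read [C0 read from I: others=['C1=S', 'C2=S'] -> C0=S, others downsized to S] -> [S,S,S,I]
Op 7: C1 write [C1 write: invalidate ['C0=S', 'C2=S'] -> C1=M] -> [I,M,I,I]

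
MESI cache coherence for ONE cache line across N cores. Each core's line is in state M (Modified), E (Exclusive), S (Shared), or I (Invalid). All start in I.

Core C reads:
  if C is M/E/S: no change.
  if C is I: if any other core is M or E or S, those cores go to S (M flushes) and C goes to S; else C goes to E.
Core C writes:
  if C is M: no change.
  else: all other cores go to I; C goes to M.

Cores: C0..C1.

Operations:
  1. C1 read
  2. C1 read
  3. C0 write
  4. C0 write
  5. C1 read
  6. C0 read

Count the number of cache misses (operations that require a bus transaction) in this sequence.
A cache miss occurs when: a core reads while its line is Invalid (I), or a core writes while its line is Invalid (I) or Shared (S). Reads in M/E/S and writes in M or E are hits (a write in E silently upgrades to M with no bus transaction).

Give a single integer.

Op 1: C1 read [C1 read from I: no other sharers -> C1=E (exclusive)] -> [I,E] [MISS #1: read from I]
Op 2: C1 read [C1 read: already in E, no change] -> [I,E] [hit: read from E]
Op 3: C0 write [C0 write: invalidate ['C1=E'] -> C0=M] -> [M,I] [MISS #2: write from I]
Op 4: C0 write [C0 write: already M (modified), no change] -> [M,I] [hit: write from M]
Op 5: C1 read [C1 read from I: others=['C0=M'] -> C1=S, others downsized to S] -> [S,S] [MISS #3: read from I]
Op 6: C0 read [C0 read: already in S, no change] -> [S,S] [hit: read from S]

Answer: 3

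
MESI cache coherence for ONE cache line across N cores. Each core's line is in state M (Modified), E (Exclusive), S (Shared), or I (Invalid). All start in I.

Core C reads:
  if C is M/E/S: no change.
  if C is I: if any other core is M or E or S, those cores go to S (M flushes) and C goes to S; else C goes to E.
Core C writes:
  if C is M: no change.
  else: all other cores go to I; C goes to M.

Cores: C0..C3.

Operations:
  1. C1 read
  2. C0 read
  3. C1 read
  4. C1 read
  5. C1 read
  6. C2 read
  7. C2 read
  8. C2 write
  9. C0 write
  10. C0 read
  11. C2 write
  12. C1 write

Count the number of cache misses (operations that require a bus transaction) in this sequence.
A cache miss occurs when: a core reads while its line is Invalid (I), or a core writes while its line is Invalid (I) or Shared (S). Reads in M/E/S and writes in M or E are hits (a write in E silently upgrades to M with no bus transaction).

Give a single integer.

Op 1: C1 read [C1 read from I: no other sharers -> C1=E (exclusive)] -> [I,E,I,I] [MISS #1: read from I]
Op 2: C0 read [C0 read from I: others=['C1=E'] -> C0=S, others downsized to S] -> [S,S,I,I] [MISS #2: read from I]
Op 3: C1 read [C1 read: already in S, no change] -> [S,S,I,I] [hit: read from S]
Op 4: C1 read [C1 read: already in S, no change] -> [S,S,I,I] [hit: read from S]
Op 5: C1 read [C1 read: already in S, no change] -> [S,S,I,I] [hit: read from S]
Op 6: C2 read [C2 read from I: others=['C0=S', 'C1=S'] -> C2=S, others downsized to S] -> [S,S,S,I] [MISS #3: read from I]
Op 7: C2 read [C2 read: already in S, no change] -> [S,S,S,I] [hit: read from S]
Op 8: C2 write [C2 write: invalidate ['C0=S', 'C1=S'] -> C2=M] -> [I,I,M,I] [MISS #4: write from S]
Op 9: C0 write [C0 write: invalidate ['C2=M'] -> C0=M] -> [M,I,I,I] [MISS #5: write from I]
Op 10: C0 read [C0 read: already in M, no change] -> [M,I,I,I] [hit: read from M]
Op 11: C2 write [C2 write: invalidate ['C0=M'] -> C2=M] -> [I,I,M,I] [MISS #6: write from I]
Op 12: C1 write [C1 write: invalidate ['C2=M'] -> C1=M] -> [I,M,I,I] [MISS #7: write from I]

Answer: 7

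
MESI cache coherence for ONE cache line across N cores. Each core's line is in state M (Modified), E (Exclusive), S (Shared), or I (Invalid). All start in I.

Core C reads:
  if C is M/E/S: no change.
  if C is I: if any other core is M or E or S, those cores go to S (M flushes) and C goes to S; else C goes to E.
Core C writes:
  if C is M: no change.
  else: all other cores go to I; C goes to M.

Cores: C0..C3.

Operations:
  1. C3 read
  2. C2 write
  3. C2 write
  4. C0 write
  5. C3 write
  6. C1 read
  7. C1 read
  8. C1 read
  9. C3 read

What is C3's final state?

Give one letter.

Op 1: C3 read [C3 read from I: no other sharers -> C3=E (exclusive)] -> [I,I,I,E]
Op 2: C2 write [C2 write: invalidate ['C3=E'] -> C2=M] -> [I,I,M,I]
Op 3: C2 write [C2 write: already M (modified), no change] -> [I,I,M,I]
Op 4: C0 write [C0 write: invalidate ['C2=M'] -> C0=M] -> [M,I,I,I]
Op 5: C3 write [C3 write: invalidate ['C0=M'] -> C3=M] -> [I,I,I,M]
Op 6: C1 read [C1 read from I: others=['C3=M'] -> C1=S, others downsized to S] -> [I,S,I,S]
Op 7: C1 read [C1 read: already in S, no change] -> [I,S,I,S]
Op 8: C1 read [C1 read: already in S, no change] -> [I,S,I,S]
Op 9: C3 read [C3 read: already in S, no change] -> [I,S,I,S]

Answer: S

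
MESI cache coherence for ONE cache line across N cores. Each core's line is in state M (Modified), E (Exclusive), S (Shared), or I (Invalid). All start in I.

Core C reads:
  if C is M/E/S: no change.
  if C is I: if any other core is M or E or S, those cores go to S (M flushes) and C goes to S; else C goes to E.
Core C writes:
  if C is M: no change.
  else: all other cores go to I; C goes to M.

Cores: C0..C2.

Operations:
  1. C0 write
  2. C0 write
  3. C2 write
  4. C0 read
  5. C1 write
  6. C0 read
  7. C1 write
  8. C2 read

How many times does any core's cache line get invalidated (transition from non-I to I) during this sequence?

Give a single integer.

Op 1: C0 write [C0 write: invalidate none -> C0=M] -> [M,I,I] (invalidations this op: 0; running total: 0)
Op 2: C0 write [C0 write: already M (modified), no change] -> [M,I,I] (invalidations this op: 0; running total: 0)
Op 3: C2 write [C2 write: invalidate ['C0=M'] -> C2=M] -> [I,I,M] (invalidations this op: 1; running total: 1)
Op 4: C0 read [C0 read from I: others=['C2=M'] -> C0=S, others downsized to S] -> [S,I,S] (invalidations this op: 0; running total: 1)
Op 5: C1 write [C1 write: invalidate ['C0=S', 'C2=S'] -> C1=M] -> [I,M,I] (invalidations this op: 2; running total: 3)
Op 6: C0 read [C0 read from I: others=['C1=M'] -> C0=S, others downsized to S] -> [S,S,I] (invalidations this op: 0; running total: 3)
Op 7: C1 write [C1 write: invalidate ['C0=S'] -> C1=M] -> [I,M,I] (invalidations this op: 1; running total: 4)
Op 8: C2 read [C2 read from I: others=['C1=M'] -> C2=S, others downsized to S] -> [I,S,S] (invalidations this op: 0; running total: 4)

Answer: 4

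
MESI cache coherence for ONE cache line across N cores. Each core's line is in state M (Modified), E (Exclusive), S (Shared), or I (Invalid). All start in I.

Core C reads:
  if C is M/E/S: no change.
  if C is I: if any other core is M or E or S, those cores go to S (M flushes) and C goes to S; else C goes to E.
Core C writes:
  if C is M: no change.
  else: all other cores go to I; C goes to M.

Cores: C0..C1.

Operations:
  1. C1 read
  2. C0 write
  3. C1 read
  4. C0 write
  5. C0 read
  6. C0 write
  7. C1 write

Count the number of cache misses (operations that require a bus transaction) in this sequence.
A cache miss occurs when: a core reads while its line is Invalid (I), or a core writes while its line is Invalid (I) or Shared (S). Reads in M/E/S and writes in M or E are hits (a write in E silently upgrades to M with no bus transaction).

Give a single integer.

Answer: 5

Derivation:
Op 1: C1 read [C1 read from I: no other sharers -> C1=E (exclusive)] -> [I,E] [MISS #1: read from I]
Op 2: C0 write [C0 write: invalidate ['C1=E'] -> C0=M] -> [M,I] [MISS #2: write from I]
Op 3: C1 read [C1 read from I: others=['C0=M'] -> C1=S, others downsized to S] -> [S,S] [MISS #3: read from I]
Op 4: C0 write [C0 write: invalidate ['C1=S'] -> C0=M] -> [M,I] [MISS #4: write from S]
Op 5: C0 read [C0 read: already in M, no change] -> [M,I] [hit: read from M]
Op 6: C0 write [C0 write: already M (modified), no change] -> [M,I] [hit: write from M]
Op 7: C1 write [C1 write: invalidate ['C0=M'] -> C1=M] -> [I,M] [MISS #5: write from I]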